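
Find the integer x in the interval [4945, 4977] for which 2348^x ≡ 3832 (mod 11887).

4956

Compute 2348^4945 mod 11887 = 3015, then multiply by 2348 repeatedly:
  2348^4945=3015  2348^4946=6455  2348^4947=415  2348^4948=11573  2348^4949=11609
  2348^4950=1041  2348^4951=7433  2348^4952=2568  2348^4953=2955  2348^4954=8219
  2348^4955=5611  2348^4956=3832
Found 3832 at exponent 4956.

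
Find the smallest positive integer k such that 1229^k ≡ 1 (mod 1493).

1492

The order of 1229 must divide p − 1 = 1492 = 2^2 · 373.
Divisors: 1, 2, 4, 373, 746, 1492.
Check each in increasing order: 1229^1 ≡ 1229;  1229^2 ≡ 1018;  1229^4 ≡ 182;  1229^373 ≡ 432;  1229^746 ≡ 1492;  1229^1492 ≡ 1.
Smallest exponent giving 1 is 1492.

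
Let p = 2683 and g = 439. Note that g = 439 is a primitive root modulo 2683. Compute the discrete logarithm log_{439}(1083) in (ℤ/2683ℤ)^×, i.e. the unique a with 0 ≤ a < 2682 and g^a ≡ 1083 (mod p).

7

Baby-step giant-step with m = ceil(sqrt(2682)) = 52.
Baby table (439^j mod 2683 for j=0..51):
  0:1  1:439  2:2228  3:1480  4:434  5:33  6:1072  7:1083
  8:546  9:907  10:1089  11:497  12:860  13:1920  14:418  15:1058
  16:303  17:1550  18:1651  19:379  20:35  21:1950  22:173  23:823
  24:1775  25:1155  26:2641  27:343  28:329  29:2232  30:553  31:1297
  32:587  33:125  34:1215  35:2151  36:2556  37:590  38:1442  39:2533
  40:1225  41:1175  42:689  43:1975  44:416  45:180  46:1213  47:1273
  48:783  49:313  50:574  51:2467
Giant step factor: 439^(-52) ≡ 1559 (mod 2683).
Scan 1083·1559^i mod 2683 for i = 0, 1, …:
  i=0: 1083
Match at i=0, j=7: a = 0·52 + 7 = 7.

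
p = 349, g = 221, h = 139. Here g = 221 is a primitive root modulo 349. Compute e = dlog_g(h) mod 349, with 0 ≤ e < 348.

282

Baby-step giant-step with m = ceil(sqrt(348)) = 19.
Baby table (221^j mod 349 for j=0..18):
  0:1  1:221  2:330  3:338  4:12  5:209  6:121  7:217
  8:144  9:65  10:56  11:161  12:332  13:82  14:323  15:187
  16:145  17:286  18:37
Giant step factor: 221^(-19) ≡ 235 (mod 349).
Scan 139·235^i mod 349 for i = 0, 1, …:
  i=0: 139   i=1: 208   i=2: 20   i=3: 163
  i=4: 264   i=5: 267   i=6: 274   i=7: 174
  i=8: 57   i=9: 133     …   i=13: 112
  i=14: 145
Match at i=14, j=16: e = 14·19 + 16 = 282.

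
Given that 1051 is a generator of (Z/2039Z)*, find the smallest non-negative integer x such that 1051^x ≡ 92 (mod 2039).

214

Baby-step giant-step with m = ceil(sqrt(2038)) = 46.
Baby table (1051^j mod 2039 for j=0..45):
  0:1  1:1051  2:1502  3:416  4:870  5:898  6:1780  7:1017
  8:431  9:323  10:999  11:1903  12:1833  13:1667  14:516  15:1981
  16:212  17:561  18:340  19:515  20:930  21:749  22:145  23:1509
  24:1656  25:1189  26:1771  27:1753  28:1186  29:657  30:1325  31:1977
  32:86  33:670  34:715  35:1113  36:1416  37:1785  38:155  39:1824
  40:364  41:1271  42:276  43:538  44:635  45:632
Giant step factor: 1051^(-46) ≡ 1341 (mod 2039).
Scan 92·1341^i mod 2039 for i = 0, 1, …:
  i=0: 92   i=1: 1032   i=2: 1470   i=3: 1596
  i=4: 1325
Match at i=4, j=30: x = 4·46 + 30 = 214.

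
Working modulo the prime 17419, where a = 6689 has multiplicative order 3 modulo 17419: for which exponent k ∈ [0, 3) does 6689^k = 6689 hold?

Successive powers of 6689 modulo 17419:
  6689^0=1  6689^1=6689
So 6689^1 ≡ 6689 (mod 17419), giving k = 1.

1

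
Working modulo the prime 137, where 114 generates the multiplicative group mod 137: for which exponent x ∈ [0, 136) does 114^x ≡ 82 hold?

81

Baby-step giant-step with m = ceil(sqrt(136)) = 12.
Baby table (114^j mod 137 for j=0..11):
  0:1  1:114  2:118  3:26  4:87  5:54  6:128  7:70
  8:34  9:40  10:39  11:62
Giant step factor: 114^(-12) ≡ 22 (mod 137).
Scan 82·22^i mod 137 for i = 0, 1, …:
  i=0: 82   i=1: 23   i=2: 95   i=3: 35
  i=4: 85   i=5: 89   i=6: 40
Match at i=6, j=9: x = 6·12 + 9 = 81.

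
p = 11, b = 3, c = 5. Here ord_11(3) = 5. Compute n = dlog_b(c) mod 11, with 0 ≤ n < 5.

Successive powers of 3 modulo 11:
  3^0=1  3^1=3  3^2=9  3^3=5
So 3^3 ≡ 5 (mod 11), giving n = 3.

3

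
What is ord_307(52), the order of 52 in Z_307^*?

306

The order of 52 must divide p − 1 = 306 = 2 · 3^2 · 17.
Divisors: 1, 2, 3, 6, 9, 17, 18, 34, 51, 102, 153, 306.
Check each in increasing order: 52^1 ≡ 52;  52^2 ≡ 248;  52^3 ≡ 2;  52^6 ≡ 4;  52^9 ≡ 8;  52^17 ≡ 261;  52^18 ≡ 64;  52^34 ≡ 274;  52^51 ≡ 290;  52^102 ≡ 289;  52^153 ≡ 306;  52^306 ≡ 1.
Smallest exponent giving 1 is 306.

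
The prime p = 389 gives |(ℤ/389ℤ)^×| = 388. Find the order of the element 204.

The order of 204 must divide p − 1 = 388 = 2^2 · 97.
Divisors: 1, 2, 4, 97, 194, 388.
Check each in increasing order: 204^1 ≡ 204;  204^2 ≡ 382;  204^4 ≡ 49;  204^97 ≡ 115;  204^194 ≡ 388;  204^388 ≡ 1.
Smallest exponent giving 1 is 388.

388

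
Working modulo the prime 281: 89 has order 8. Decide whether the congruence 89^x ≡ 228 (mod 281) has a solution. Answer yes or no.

228 ∈ ⟨89⟩ iff 228^8 ≡ 1 (mod 281), since |⟨89⟩| = 8.
228^8 mod 281 = 1.
Since 1 = 1, 228 lies in the subgroup.

yes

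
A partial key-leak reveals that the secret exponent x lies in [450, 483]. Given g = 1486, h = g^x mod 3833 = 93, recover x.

471

Compute 1486^450 mod 3833 = 3319, then multiply by 1486 repeatedly:
  1486^450=3319  1486^451=2796  1486^452=3717  1486^453=109  1486^454=988
  1486^455=129  1486^456=44  1486^457=223  1486^458=1740  1486^459=2198
  1486^460=512  1486^461=1898  1486^462=3173  1486^463=488  1486^464=731
  1486^465=1527  1486^466=3819  1486^467=2194  1486^468=2234  1486^469=346
  1486^470=534  1486^471=93
Found 93 at exponent 471.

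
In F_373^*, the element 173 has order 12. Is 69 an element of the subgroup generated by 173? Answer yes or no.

yes

69 ∈ ⟨173⟩ iff 69^12 ≡ 1 (mod 373), since |⟨173⟩| = 12.
69^12 mod 373 = 1.
Since 1 = 1, 69 lies in the subgroup.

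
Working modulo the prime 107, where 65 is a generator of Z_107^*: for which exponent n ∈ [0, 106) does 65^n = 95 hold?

Successive powers of 65 modulo 107:
  65^0=1  65^1=65  65^2=52  65^3=63  65^4=29  65^5=66
  65^6=10  65^7=8  65^8=92  65^9=95
So 65^9 ≡ 95 (mod 107), giving n = 9.

9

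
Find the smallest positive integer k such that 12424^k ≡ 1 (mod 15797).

3949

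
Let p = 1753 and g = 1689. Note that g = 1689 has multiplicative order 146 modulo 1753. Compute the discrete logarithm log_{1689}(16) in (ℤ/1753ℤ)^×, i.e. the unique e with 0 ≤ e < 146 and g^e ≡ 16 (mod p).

98

Baby-step giant-step with m = ceil(sqrt(146)) = 13.
Baby table (1689^j mod 1753 for j=0..12):
  0:1  1:1689  2:590  3:806  4:1006  5:477  6:1026  7:950
  8:555  9:1293  10:1392  11:315  12:876
Giant step factor: 1689^(-13) ≡ 1260 (mod 1753).
Scan 16·1260^i mod 1753 for i = 0, 1, …:
  i=0: 16   i=1: 877   i=2: 630   i=3: 1444
  i=4: 1579   i=5: 1638   i=6: 599   i=7: 950
Match at i=7, j=7: e = 7·13 + 7 = 98.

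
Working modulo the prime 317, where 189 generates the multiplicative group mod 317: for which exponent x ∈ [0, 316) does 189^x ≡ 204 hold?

254

Baby-step giant-step with m = ceil(sqrt(316)) = 18.
Baby table (189^j mod 317 for j=0..17):
  0:1  1:189  2:217  3:120  4:173  5:46  6:135  7:155
  8:131  9:33  10:214  11:187  12:156  13:3  14:250  15:17
  16:43  17:202
Giant step factor: 189^(-18) ≡ 85 (mod 317).
Scan 204·85^i mod 317 for i = 0, 1, …:
  i=0: 204   i=1: 222   i=2: 167   i=3: 247
  i=4: 73   i=5: 182   i=6: 254   i=7: 34
  i=8: 37   i=9: 292     …   i=13: 148
  i=14: 217
Match at i=14, j=2: x = 14·18 + 2 = 254.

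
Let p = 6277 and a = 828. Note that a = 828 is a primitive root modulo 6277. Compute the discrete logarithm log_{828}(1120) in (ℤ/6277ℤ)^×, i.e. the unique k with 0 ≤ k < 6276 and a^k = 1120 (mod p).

555

Baby-step giant-step with m = ceil(sqrt(6276)) = 80.
Baby table (828^j mod 6277 for j=0..79):
  0:1  1:828  2:1391  3:3057  4:1565  5:2758  6:5073  7:1131
  8:1195  9:3971  10:5117  11:6178  12:5906  13:385  14:4930  15:1990
  16:3146  17:6210  18:1017  19:958  20:2322  21:1854  22:3524  23:5344
  24:5824  25:1536  26:3854  27:2396  28:356  29:6026  30:5590  31:2371
  32:4764  33:2636  34:4489  35:908  36:4861  37:1351  38:1322  39:2418
  40:6018  41:5243  42:3797  43:5416  44:2670  45:1256  46:4263  47:2090
  48:4345  49:939  50:5421  51:533  52:1934  53:717  54:3638  55:5581
  56:1196  57:4799  58:231  59:2958  60:1194  61:3143  62:3726  63:3121
  64:4341  65:3904  66:6134  67:859  68:1951  69:2239  70:2177  71:1057
  72:2693  73:1469  74:4871  75:3354  76:2678  77:1603  78:2837  79:1438
Giant step factor: 828^(-80) ≡ 265 (mod 6277).
Scan 1120·265^i mod 6277 for i = 0, 1, …:
  i=0: 1120   i=1: 1781   i=2: 1190   i=3: 1500
  i=4: 2049   i=5: 3163   i=6: 3354
Match at i=6, j=75: k = 6·80 + 75 = 555.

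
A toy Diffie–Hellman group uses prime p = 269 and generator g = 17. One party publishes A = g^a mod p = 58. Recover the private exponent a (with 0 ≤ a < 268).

Baby-step giant-step with m = ceil(sqrt(268)) = 17.
Baby table (17^j mod 269 for j=0..16):
  0:1  1:17  2:20  3:71  4:131  5:75  6:199  7:155
  8:214  9:141  10:245  11:130  12:58  13:179  14:84  15:83
  16:66
Giant step factor: 17^(-17) ≡ 193 (mod 269).
Scan 58·193^i mod 269 for i = 0, 1, …:
  i=0: 58
Match at i=0, j=12: a = 0·17 + 12 = 12.

12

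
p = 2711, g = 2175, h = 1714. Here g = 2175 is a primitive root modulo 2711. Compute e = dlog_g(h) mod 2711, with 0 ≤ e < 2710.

2468

Baby-step giant-step with m = ceil(sqrt(2710)) = 53.
Baby table (2175^j mod 2711 for j=0..52):
  0:1  1:2175  2:2641  3:2277  4:2189  5:559  6:1297  7:1535
  8:1384  9:990  10:716  11:1186  12:1389  13:1021  14:366  15:1727
  16:1490  17:1105  18:1429  19:1269  20:277  21:633  22:2298  23:1777
  24:1800  25:316  26:1417  27:2279  28:1117  29:419  30:429  31:491
  32:2502  33:873  34:1075  35:1243  36:658  37:2453  38:27  39:1794
  40:821  41:1837  42:2172  43:1538  44:2487  45:780  46:2125  47:2331
  48:355  49:2201  50:2260  51:457  52:1749
Giant step factor: 2175^(-53) ≡ 2706 (mod 2711).
Scan 1714·2706^i mod 2711 for i = 0, 1, …:
  i=0: 1714   i=1: 2274   i=2: 2185   i=3: 2630
  i=4: 405   i=5: 686   i=6: 1992   i=7: 884
  i=8: 1002   i=9: 412     …   i=45: 2083
  i=46: 429
Match at i=46, j=30: e = 46·53 + 30 = 2468.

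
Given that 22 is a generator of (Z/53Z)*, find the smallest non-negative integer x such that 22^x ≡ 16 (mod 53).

8

Baby-step giant-step with m = ceil(sqrt(52)) = 8.
Baby table (22^j mod 53 for j=0..7):
  0:1  1:22  2:7  3:48  4:49  5:18  6:25  7:20
Giant step factor: 22^(-8) ≡ 10 (mod 53).
Scan 16·10^i mod 53 for i = 0, 1, …:
  i=0: 16   i=1: 1
Match at i=1, j=0: x = 1·8 + 0 = 8.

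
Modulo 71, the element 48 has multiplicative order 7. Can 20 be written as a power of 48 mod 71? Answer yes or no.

yes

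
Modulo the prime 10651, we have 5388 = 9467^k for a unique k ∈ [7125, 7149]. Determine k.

Compute 9467^7125 mod 10651 = 796, then multiply by 9467 repeatedly:
  9467^7125=796  9467^7126=5475  9467^7127=4059  9467^7128=8396  9467^7129=7170
  9467^7130=10218  9467^7131=1424  9467^7132=7493  9467^7133=571  9467^7134=5600
  9467^7135=5173  9467^7136=10144  9467^7137=3832  9467^7138=238  9467^7139=5785
  9467^7140=9804  9467^7141=1654  9467^7142=1448  9467^7143=379  9467^7144=9257
  9467^7145=10242  9467^7146=4961  9467^7147=5528  9467^7148=5213  9467^7149=5388
Found 5388 at exponent 7149.

7149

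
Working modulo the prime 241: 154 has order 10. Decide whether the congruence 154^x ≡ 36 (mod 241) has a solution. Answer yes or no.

⟨154⟩ has order 10; its elements mod 241 are {1, 36, 87, 91, 98, 143, 150, 154, 205, 240}.
36 is in this set.

yes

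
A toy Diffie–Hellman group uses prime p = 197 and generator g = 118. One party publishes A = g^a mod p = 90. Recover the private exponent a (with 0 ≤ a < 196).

72

Baby-step giant-step with m = ceil(sqrt(196)) = 14.
Baby table (118^j mod 197 for j=0..13):
  0:1  1:118  2:134  3:52  4:29  5:73  6:143  7:129
  8:53  9:147  10:10  11:195  12:158  13:126
Giant step factor: 118^(-14) ≡ 161 (mod 197).
Scan 90·161^i mod 197 for i = 0, 1, …:
  i=0: 90   i=1: 109   i=2: 16   i=3: 15
  i=4: 51   i=5: 134
Match at i=5, j=2: a = 5·14 + 2 = 72.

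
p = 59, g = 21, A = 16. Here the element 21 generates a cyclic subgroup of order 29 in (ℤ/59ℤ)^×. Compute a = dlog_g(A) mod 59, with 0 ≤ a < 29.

Successive powers of 21 modulo 59:
  21^0=1  21^1=21  21^2=28  21^3=57  21^4=17  21^5=3
  21^6=4  21^7=25  21^8=53  21^9=51  21^10=9  21^11=12
  21^12=16
So 21^12 ≡ 16 (mod 59), giving a = 12.

12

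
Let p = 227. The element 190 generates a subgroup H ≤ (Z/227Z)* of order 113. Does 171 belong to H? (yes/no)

171 ∈ ⟨190⟩ iff 171^113 ≡ 1 (mod 227), since |⟨190⟩| = 113.
171^113 mod 227 = 1.
Since 1 = 1, 171 lies in the subgroup.

yes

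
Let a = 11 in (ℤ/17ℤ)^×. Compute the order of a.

16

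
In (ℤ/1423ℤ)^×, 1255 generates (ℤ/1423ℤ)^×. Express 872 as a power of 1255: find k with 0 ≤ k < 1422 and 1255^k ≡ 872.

1259

Baby-step giant-step with m = ceil(sqrt(1422)) = 38.
Baby table (1255^j mod 1423 for j=0..37):
  0:1  1:1255  2:1187  3:1227  4:199  5:720  6:1418  7:840
  8:1180  9:980  10:428  11:669  12:25  13:69  14:1215  15:792
  16:706  17:924  18:1298  19:1078  20:1040  21:309  22:739  23:1072
  24:625  25:302  26:492  27:1301  28:574  29:332  30:1144  31:1336
  32:386  33:610  34:1399  35:1186  36:1395  37:435
Giant step factor: 1255^(-38) ≡ 1089 (mod 1423).
Scan 872·1089^i mod 1423 for i = 0, 1, …:
  i=0: 872   i=1: 467   i=2: 552   i=3: 622
  i=4: 10   i=5: 929   i=6: 1351   i=7: 1280
  i=8: 803   i=9: 745     …   i=32: 671
  i=33: 720
Match at i=33, j=5: k = 33·38 + 5 = 1259.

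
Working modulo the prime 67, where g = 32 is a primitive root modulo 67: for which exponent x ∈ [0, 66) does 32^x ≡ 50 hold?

59

Baby-step giant-step with m = ceil(sqrt(66)) = 9.
Baby table (32^j mod 67 for j=0..8):
  0:1  1:32  2:19  3:5  4:26  5:28  6:25  7:63
  8:6
Giant step factor: 32^(-9) ≡ 52 (mod 67).
Scan 50·52^i mod 67 for i = 0, 1, …:
  i=0: 50   i=1: 54   i=2: 61   i=3: 23
  i=4: 57   i=5: 16   i=6: 28
Match at i=6, j=5: x = 6·9 + 5 = 59.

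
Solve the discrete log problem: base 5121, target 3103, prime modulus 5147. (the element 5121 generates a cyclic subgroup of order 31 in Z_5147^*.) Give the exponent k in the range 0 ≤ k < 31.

Successive powers of 5121 modulo 5147:
  5121^0=1  5121^1=5121  5121^2=676  5121^3=3012  5121^4=4040  5121^5=3047
  5121^6=3130  5121^7=972  5121^8=463  5121^9=3403  5121^10=4168  5121^11=4866
  5121^12=2159  5121^13=483  5121^14=2883  5121^15=2247  5121^16=3342  5121^17=607
  5121^18=4806  5121^19=3719  5121^20=1099  5121^21=2308  5121^22=1756  5121^23=667
  5121^24=3246  5121^25=3103
So 5121^25 ≡ 3103 (mod 5147), giving k = 25.

25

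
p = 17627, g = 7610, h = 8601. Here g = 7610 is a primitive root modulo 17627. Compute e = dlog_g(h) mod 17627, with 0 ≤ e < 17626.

13202

Baby-step giant-step with m = ceil(sqrt(17626)) = 133.
Baby table (7610^j mod 17627 for j=0..132):
  0:1  1:7610  2:7405  3:16158  4:14055  5:15541  6:7467  7:12049
  8:14863  9:12598  10:15154  11:6106  12:1888  13:1675  14:2429  15:11594
  16:7205  17:10080  18:13723  19:9682  20:16787  21:6201  22:2131  23:70
  24:3890  25:7167  26:2932  27:14365  28:12623  29:11507  30:14961  31:417
  32:510  33:3160  34:4372  35:8771  36:11488  37:11387  38:738  39:10794
  40:520  41:8752  42:7914  43:11708  44:11022  45:8154  46:4900  47:7895
  48:8134  49:11343  50:811  51:2260  52:12275  53:7277  54:11563  55:446
  56:9676  57:6381  58:14652  59:10945  60:3875  61:16406  62:15246  63:1146
  64:13322  65:7543  66:8718  67:13579  68:6716  69:8087  70:6213  71:5316
  72:795  73:3889  74:17184  75:13154  76:15834  77:16195  78:13593  79:7494
  80:5995  81:3274  82:8189  83:6845  84:2665  85:9600  86:9712  87:15936
  88:16827  89:10942  90:16299  91:11818  92:2026  93:11862  94:1953  95:2769
  96:7825  97:4244  98:4176  99:15506  100:5522  101:17279  102:13397  103:14229
  104:29  105:9166  106:3221  107:10280  108:2174  109:10014  110:5019  111:14508
  112:7979  113:12802  114:16418  115:804  116:1871  117:13321  118:17560  119:1313
  120:15048  121:10288  122:10173  123:16373  124:10894  125:3559  126:8918  127:2030
  128:7048  129:13946  130:14520  131:11164  132:13527
Giant step factor: 7610^(-133) ≡ 3977 (mod 17627).
Scan 8601·3977^i mod 17627 for i = 0, 1, …:
  i=0: 8601   i=1: 9797   i=2: 6999   i=3: 1990
  i=4: 17334   i=5: 15748   i=6: 1065   i=7: 5025
  i=8: 13034   i=9: 12838     …   i=98: 16171
  i=99: 8771
Match at i=99, j=35: e = 99·133 + 35 = 13202.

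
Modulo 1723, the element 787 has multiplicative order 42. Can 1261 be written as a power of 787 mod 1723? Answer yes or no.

1261 ∈ ⟨787⟩ iff 1261^42 ≡ 1 (mod 1723), since |⟨787⟩| = 42.
1261^42 mod 1723 = 1.
Since 1 = 1, 1261 lies in the subgroup.

yes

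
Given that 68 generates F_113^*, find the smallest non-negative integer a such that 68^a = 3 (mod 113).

Baby-step giant-step with m = ceil(sqrt(112)) = 11.
Baby table (68^j mod 113 for j=0..10):
  0:1  1:68  2:104  3:66  4:81  5:84  6:62  7:35
  8:7  9:24  10:50
Giant step factor: 68^(-11) ≡ 34 (mod 113).
Scan 3·34^i mod 113 for i = 0, 1, …:
  i=0: 3   i=1: 102   i=2: 78   i=3: 53
  i=4: 107   i=5: 22   i=6: 70   i=7: 7
Match at i=7, j=8: a = 7·11 + 8 = 85.

85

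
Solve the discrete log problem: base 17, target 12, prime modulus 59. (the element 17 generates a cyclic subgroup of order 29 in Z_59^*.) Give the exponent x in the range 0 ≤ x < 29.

Successive powers of 17 modulo 59:
  17^0=1  17^1=17  17^2=53  17^3=16  17^4=36  17^5=22
  17^6=20  17^7=45  17^8=57  17^9=25  17^10=12
So 17^10 ≡ 12 (mod 59), giving x = 10.

10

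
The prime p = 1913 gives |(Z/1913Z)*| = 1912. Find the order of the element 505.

1912

The order of 505 must divide p − 1 = 1912 = 2^3 · 239.
Divisors: 1, 2, 4, 8, 239, 478, 956, 1912.
Check each in increasing order: 505^1 ≡ 505;  505^2 ≡ 596;  505^4 ≡ 1311;  505^8 ≡ 847;  505^239 ≡ 991;  505^478 ≡ 712;  505^956 ≡ 1912;  505^1912 ≡ 1.
Smallest exponent giving 1 is 1912.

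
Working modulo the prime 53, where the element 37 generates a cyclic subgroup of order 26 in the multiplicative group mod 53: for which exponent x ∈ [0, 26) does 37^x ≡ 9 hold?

Successive powers of 37 modulo 53:
  37^0=1  37^1=37  37^2=44  37^3=38  37^4=28  37^5=29
  37^6=13  37^7=4  37^8=42  37^9=17  37^10=46  37^11=6
  37^12=10  37^13=52  37^14=16  37^15=9
So 37^15 ≡ 9 (mod 53), giving x = 15.

15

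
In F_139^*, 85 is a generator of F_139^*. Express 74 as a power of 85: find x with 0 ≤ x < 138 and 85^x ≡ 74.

Baby-step giant-step with m = ceil(sqrt(138)) = 12.
Baby table (85^j mod 139 for j=0..11):
  0:1  1:85  2:136  3:23  4:9  5:70  6:112  7:68
  8:81  9:74  10:35  11:56
Giant step factor: 85^(-12) ≡ 45 (mod 139).
Scan 74·45^i mod 139 for i = 0, 1, …:
  i=0: 74
Match at i=0, j=9: x = 0·12 + 9 = 9.

9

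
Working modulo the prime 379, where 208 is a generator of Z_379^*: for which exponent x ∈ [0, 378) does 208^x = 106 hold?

Baby-step giant-step with m = ceil(sqrt(378)) = 20.
Baby table (208^j mod 379 for j=0..19):
  0:1  1:208  2:58  3:315  4:332  5:78  6:306  7:355
  8:314  9:124  10:20  11:370  12:23  13:236  14:197  15:44
  16:56  17:278  18:216  19:206
Giant step factor: 208^(-20) ≡ 361 (mod 379).
Scan 106·361^i mod 379 for i = 0, 1, …:
  i=0: 106   i=1: 366   i=2: 234   i=3: 336
  i=4: 16   i=5: 91   i=6: 257   i=7: 301
  i=8: 267   i=9: 121     …   i=15: 347
  i=16: 197
Match at i=16, j=14: x = 16·20 + 14 = 334.

334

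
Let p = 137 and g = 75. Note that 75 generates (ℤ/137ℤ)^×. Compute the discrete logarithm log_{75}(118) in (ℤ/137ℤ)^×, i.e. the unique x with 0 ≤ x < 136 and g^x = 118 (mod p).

62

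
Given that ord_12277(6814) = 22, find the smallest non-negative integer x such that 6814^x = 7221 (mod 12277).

Successive powers of 6814 modulo 12277:
  6814^0=1  6814^1=6814  6814^2=11259  6814^3=12130  6814^4=5056  6814^5=2322
  6814^6=9332  6814^7=5665  6814^8=2422  6814^9=3220  6814^10=2081  6814^11=12276
  6814^12=5463  6814^13=1018  6814^14=147  6814^15=7221
So 6814^15 ≡ 7221 (mod 12277), giving x = 15.

15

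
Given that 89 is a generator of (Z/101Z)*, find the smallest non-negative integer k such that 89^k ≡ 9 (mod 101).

Baby-step giant-step with m = ceil(sqrt(100)) = 10.
Baby table (89^j mod 101 for j=0..9):
  0:1  1:89  2:43  3:90  4:31  5:32  6:20  7:63
  8:52  9:83
Giant step factor: 89^(-10) ≡ 65 (mod 101).
Scan 9·65^i mod 101 for i = 0, 1, …:
  i=0: 9   i=1: 80   i=2: 49   i=3: 54
  i=4: 76   i=5: 92   i=6: 21   i=7: 52
Match at i=7, j=8: k = 7·10 + 8 = 78.

78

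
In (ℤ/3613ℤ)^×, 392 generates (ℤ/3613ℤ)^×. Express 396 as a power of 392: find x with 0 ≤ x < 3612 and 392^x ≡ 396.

2294

Baby-step giant-step with m = ceil(sqrt(3612)) = 61.
Baby table (392^j mod 3613 for j=0..60):
  0:1  1:392  2:1918  3:352  4:690  5:3118  6:1062  7:809
  8:2797  9:1685  10:2954  11:1808  12:588  13:2877  14:528  15:1035
  16:1064  17:1593  18:3020  19:2389  20:721  21:818  22:2712  23:882
  24:2509  25:792  26:3359  27:1596  28:583  29:917  30:1777  31:2888
  32:1227  33:455  34:1323  35:1957  36:1188  37:3232  38:2394  39:2681
  40:3182  41:859  42:719  43:34  44:2489  45:178  46:1129  47:1782
  48:1235  49:3591  50:2215  51:1160  52:3095  53:2885  54:51  55:1927
  56:267  57:3500  58:2673  59:46  60:3580
Giant step factor: 392^(-61) ≡ 2276 (mod 3613).
Scan 396·2276^i mod 3613 for i = 0, 1, …:
  i=0: 396   i=1: 1659   i=2: 299   i=3: 1280
  i=4: 1202   i=5: 711   i=6: 3225   i=7: 2097
  i=8: 3612   i=9: 1337     …   i=36: 484
  i=37: 3232
Match at i=37, j=37: x = 37·61 + 37 = 2294.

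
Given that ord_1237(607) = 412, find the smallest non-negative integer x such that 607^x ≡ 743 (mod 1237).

381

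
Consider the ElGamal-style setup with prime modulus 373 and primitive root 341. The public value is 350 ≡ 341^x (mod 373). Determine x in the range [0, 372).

Baby-step giant-step with m = ceil(sqrt(372)) = 20.
Baby table (341^j mod 373 for j=0..19):
  0:1  1:341  2:278  3:56  4:73  5:275  6:152  7:358
  8:107  9:306  10:279  11:24  12:351  13:331  14:225  15:260
  16:259  17:291  18:13  19:330
Giant step factor: 341^(-20) ≡ 209 (mod 373).
Scan 350·209^i mod 373 for i = 0, 1, …:
  i=0: 350   i=1: 42   i=2: 199   i=3: 188
  i=4: 127   i=5: 60   i=6: 231   i=7: 162
  i=8: 288   i=9: 139   i=10: 330
Match at i=10, j=19: x = 10·20 + 19 = 219.

219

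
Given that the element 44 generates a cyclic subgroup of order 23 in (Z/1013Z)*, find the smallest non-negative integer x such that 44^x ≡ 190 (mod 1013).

15

Successive powers of 44 modulo 1013:
  44^0=1  44^1=44  44^2=923  44^3=92  44^4=1009  44^5=837
  44^6=360  44^7=645  44^8=16  44^9=704  44^10=586  44^11=459
  44^12=949  44^13=223  44^14=695  44^15=190
So 44^15 ≡ 190 (mod 1013), giving x = 15.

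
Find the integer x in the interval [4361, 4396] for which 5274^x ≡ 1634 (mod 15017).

4364

Compute 5274^4361 mod 15017 = 1322, then multiply by 5274 repeatedly:
  5274^4361=1322  5274^4362=4340  5274^4363=3252  5274^4364=1634
Found 1634 at exponent 4364.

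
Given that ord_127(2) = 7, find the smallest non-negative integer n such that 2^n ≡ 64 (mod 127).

6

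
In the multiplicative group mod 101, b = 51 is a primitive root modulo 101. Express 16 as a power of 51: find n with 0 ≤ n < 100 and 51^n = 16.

Baby-step giant-step with m = ceil(sqrt(100)) = 10.
Baby table (51^j mod 101 for j=0..9):
  0:1  1:51  2:76  3:38  4:19  5:60  6:30  7:15
  8:58  9:29
Giant step factor: 51^(-10) ≡ 14 (mod 101).
Scan 16·14^i mod 101 for i = 0, 1, …:
  i=0: 16   i=1: 22   i=2: 5   i=3: 70
  i=4: 71   i=5: 85   i=6: 79   i=7: 96
  i=8: 31   i=9: 30
Match at i=9, j=6: n = 9·10 + 6 = 96.

96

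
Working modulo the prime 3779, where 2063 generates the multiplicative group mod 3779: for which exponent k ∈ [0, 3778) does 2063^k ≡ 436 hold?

2208

Baby-step giant-step with m = ceil(sqrt(3778)) = 62.
Baby table (2063^j mod 3779 for j=0..61):
  0:1  1:2063  2:815  3:3469  4:2900  5:543  6:1625  7:402
  8:1725  9:2636  10:87  11:1868  12:2883  13:3262  14:2886  15:1893
  16:1552  17:963  18:2694  19:2592  20:11  21:19  22:1407  23:369
  24:1668  25:2194  26:2759  27:643  28:80  29:2543  30:957  31:1653
  32:1481  33:1871  34:1514  35:1928  36:1956  37:3035  38:3181  39:2059
  40:121  41:209  42:361  43:280  44:3232  45:1460  46:117  47:3294
  48:880  49:1520  50:2969  51:3067  52:1175  53:1686  54:1538  55:2313
  56:2621  57:3153  58:980  59:3754  60:1331  61:2299
Giant step factor: 2063^(-62) ≡ 1673 (mod 3779).
Scan 436·1673^i mod 3779 for i = 0, 1, …:
  i=0: 436   i=1: 81   i=2: 3248   i=3: 3481
  i=4: 274   i=5: 1143   i=6: 65   i=7: 2933
  i=8: 1767   i=9: 1013     …   i=34: 2333
  i=35: 3181
Match at i=35, j=38: k = 35·62 + 38 = 2208.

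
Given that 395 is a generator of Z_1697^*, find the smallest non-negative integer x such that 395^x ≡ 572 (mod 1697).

1191

Baby-step giant-step with m = ceil(sqrt(1696)) = 42.
Baby table (395^j mod 1697 for j=0..41):
  0:1  1:395  2:1598  3:1623  4:1316  5:538  6:385  7:1042
  8:916  9:359  10:954  11:96  12:586  13:678  14:1381  15:758
  16:738  17:1323  18:1606  19:1389  20:524  21:1643  22:731  23:255
  24:602  25:210  26:1494  27:1271  28:1430  29:1446  30:978  31:1091
  32:1604  33:599  34:722  35:94  36:1493  37:876  38:1529  39:1520
  40:1359  41:553
Giant step factor: 395^(-42) ≡ 884 (mod 1697).
Scan 572·884^i mod 1697 for i = 0, 1, …:
  i=0: 572   i=1: 1639   i=2: 1335   i=3: 725
  i=4: 1131   i=5: 271   i=6: 287   i=7: 855
  i=8: 655   i=9: 343     …   i=27: 834
  i=28: 758
Match at i=28, j=15: x = 28·42 + 15 = 1191.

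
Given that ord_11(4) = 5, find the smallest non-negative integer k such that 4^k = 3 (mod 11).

Successive powers of 4 modulo 11:
  4^0=1  4^1=4  4^2=5  4^3=9  4^4=3
So 4^4 ≡ 3 (mod 11), giving k = 4.

4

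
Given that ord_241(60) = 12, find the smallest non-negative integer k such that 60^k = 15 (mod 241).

8

Successive powers of 60 modulo 241:
  60^0=1  60^1=60  60^2=226  60^3=64  60^4=225  60^5=4
  60^6=240  60^7=181  60^8=15
So 60^8 ≡ 15 (mod 241), giving k = 8.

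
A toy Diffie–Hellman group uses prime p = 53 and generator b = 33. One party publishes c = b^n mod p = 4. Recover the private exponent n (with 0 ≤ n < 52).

Baby-step giant-step with m = ceil(sqrt(52)) = 8.
Baby table (33^j mod 53 for j=0..7):
  0:1  1:33  2:29  3:3  4:46  5:34  6:9  7:32
Giant step factor: 33^(-8) ≡ 13 (mod 53).
Scan 4·13^i mod 53 for i = 0, 1, …:
  i=0: 4   i=1: 52   i=2: 40   i=3: 43
  i=4: 29
Match at i=4, j=2: n = 4·8 + 2 = 34.

34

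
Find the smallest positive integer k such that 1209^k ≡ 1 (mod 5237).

5236

The order of 1209 must divide p − 1 = 5236 = 2^2 · 7 · 11 · 17.
Divisors: 1, 2, 4, 7, 11, 14, 17, 22, 28, 34, 44, 68, 77, 119, 154, 187, 238, 308, 374, 476, 748, 1309, 2618, 5236.
Check each in increasing order: 1209^1 ≡ 1209;  1209^2 ≡ 558;  1209^4 ≡ 2381;  1209^7 ≡ 3290;  1209^11 ≡ 4175;  1209^14 ≡ 4458;  1209^17 ≡ 2412;  1209^22 ≡ 1889;  1209^28 ≡ 4586;  1209^34 ≡ 4674;  1209^44 ≡ 1924;  1209^68 ≡ 2749;  1209^77 ≡ 2708;  1209^119 ≡ 1585;  1209^154 ≡ 1464;  1209^187 ≡ 5218;  1209^238 ≡ 3702;  1209^308 ≡ 1363;  1209^374 ≡ 361;  1209^476 ≡ 4812;  1209^748 ≡ 4633;  1209^1309 ≡ 369;  1209^2618 ≡ 5236;  1209^5236 ≡ 1.
Smallest exponent giving 1 is 5236.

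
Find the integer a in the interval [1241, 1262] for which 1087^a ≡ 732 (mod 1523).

1247

Compute 1087^1241 mod 1523 = 154, then multiply by 1087 repeatedly:
  1087^1241=154  1087^1242=1391  1087^1243=1201  1087^1244=276  1087^1245=1504
  1087^1246=669  1087^1247=732
Found 732 at exponent 1247.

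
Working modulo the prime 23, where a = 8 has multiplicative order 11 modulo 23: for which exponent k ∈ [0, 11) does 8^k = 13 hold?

6

Successive powers of 8 modulo 23:
  8^0=1  8^1=8  8^2=18  8^3=6  8^4=2  8^5=16
  8^6=13
So 8^6 ≡ 13 (mod 23), giving k = 6.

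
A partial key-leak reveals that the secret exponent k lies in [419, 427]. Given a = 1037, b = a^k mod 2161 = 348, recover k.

Compute 1037^419 mod 2161 = 1976, then multiply by 1037 repeatedly:
  1037^419=1976  1037^420=484  1037^421=556  1037^422=1746  1037^423=1845
  1037^424=780  1037^425=646  1037^426=2153  1037^427=348
Found 348 at exponent 427.

427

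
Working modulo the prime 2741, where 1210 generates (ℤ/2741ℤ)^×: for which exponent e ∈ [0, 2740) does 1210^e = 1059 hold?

613

Baby-step giant-step with m = ceil(sqrt(2740)) = 53.
Baby table (1210^j mod 2741 for j=0..52):
  0:1  1:1210  2:406  3:621  4:376  5:2695  6:1901  7:511
  8:1585  9:1891  10:2116  11:266  12:1163  13:1097  14:726  15:1340
  16:1469  17:1322  18:1617  19:2237  20:1403  21:951  22:2231  23:2366
  24:1256  25:1246  26:110  27:1532  28:804  29:2526  30:245  31:422
  32:794  33:1390  34:1667  35:2435  36:2516  37:1850  38:1844  39:66
  40:371  41:2127  42:2612  43:147  44:2446  45:2121  46:834  47:452
  48:1461  49:2606  50:1110  51:10  52:1136
Giant step factor: 1210^(-53) ≡ 958 (mod 2741).
Scan 1059·958^i mod 2741 for i = 0, 1, …:
  i=0: 1059   i=1: 352   i=2: 73   i=3: 1409
  i=4: 1250   i=5: 2424   i=6: 565   i=7: 1293
  i=8: 2503   i=9: 2240   i=10: 2458   i=11: 245
Match at i=11, j=30: e = 11·53 + 30 = 613.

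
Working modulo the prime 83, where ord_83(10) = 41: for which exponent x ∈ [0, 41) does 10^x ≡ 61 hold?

17

Baby-step giant-step with m = ceil(sqrt(41)) = 7.
Baby table (10^j mod 83 for j=0..6):
  0:1  1:10  2:17  3:4  4:40  5:68  6:16
Giant step factor: 10^(-7) ≡ 69 (mod 83).
Scan 61·69^i mod 83 for i = 0, 1, …:
  i=0: 61   i=1: 59   i=2: 4
Match at i=2, j=3: x = 2·7 + 3 = 17.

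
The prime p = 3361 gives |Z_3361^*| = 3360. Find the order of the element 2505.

The order of 2505 must divide p − 1 = 3360 = 2^5 · 3 · 5 · 7.
Divisors: 1, 2, 3, 4, 5, 6, 7, 8, 10, 12, 14, 15, 16, 20, 21, 24, 28, 30, 32, 35, 40, 42, 48, 56, 60, 70, 80, 84, 96, 105, 112, 120, 140, 160, 168, 210, 224, 240, 280, 336, 420, 480, 560, 672, 840, 1120, 1680, 3360.
Check each in increasing order: 2505^1 ≡ 2505;  2505^2 ≡ 38;  2505^3 ≡ 1082;  2505^4 ≡ 1444;  2505^5 ≡ 784;  2505^6 ≡ 1096;  2505^7 ≡ 2904;  2505^8 ≡ 1316;  2505^10 ≡ 2954;  2505^12 ≡ 1339;  2505^14 ≡ 467;  2505^15 ≡ 207;  2505^16 ≡ 941;  2505^20 ≡ 960;  2505^21 ≡ 1685;  2505^24 ≡ 1508;  2505^28 ≡ 2985;  2505^30 ≡ 2517;  2505^32 ≡ 1538;  2505^35 ≡ 421;  2505^40 ≡ 686;  2505^42 ≡ 2541;  2505^48 ≡ 2028;  2505^56 ≡ 214;  2505^60 ≡ 3165;  2505^70 ≡ 2469;  2505^80 ≡ 56;  2505^84 ≡ 200;  2505^96 ≡ 2281;  2505^105 ≡ 900;  2505^112 ≡ 2103;  2505^120 ≡ 1445;  2505^140 ≡ 2468;  2505^160 ≡ 3136;  2505^168 ≡ 3029;  2505^210 ≡ 3360;  2505^224 ≡ 2894;  2505^240 ≡ 844;  2505^280 ≡ 892;  2505^336 ≡ 2672;  2505^420 ≡ 1.
Smallest exponent giving 1 is 420.

420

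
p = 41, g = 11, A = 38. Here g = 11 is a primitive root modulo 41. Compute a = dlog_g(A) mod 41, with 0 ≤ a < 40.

Successive powers of 11 modulo 41:
  11^0=1  11^1=11  11^2=39  11^3=19  11^4=4  11^5=3
  11^6=33  11^7=35  11^8=16  11^9=12  11^10=9  11^11=17
  11^12=23  11^13=7  11^14=36  11^15=27  11^16=10  11^17=28
  11^18=21  11^19=26  11^20=40  11^21=30  11^22=2  11^23=22
  11^24=37  11^25=38
So 11^25 ≡ 38 (mod 41), giving a = 25.

25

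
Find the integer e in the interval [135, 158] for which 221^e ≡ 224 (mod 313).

151

Compute 221^135 mod 313 = 141, then multiply by 221 repeatedly:
  221^135=141  221^136=174  221^137=268  221^138=71  221^139=41
  221^140=297  221^141=220  221^142=105  221^143=43  221^144=113
  221^145=246  221^146=217  221^147=68  221^148=4  221^149=258
  221^150=52  221^151=224
Found 224 at exponent 151.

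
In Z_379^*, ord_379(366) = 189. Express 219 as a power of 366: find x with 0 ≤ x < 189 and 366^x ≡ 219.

146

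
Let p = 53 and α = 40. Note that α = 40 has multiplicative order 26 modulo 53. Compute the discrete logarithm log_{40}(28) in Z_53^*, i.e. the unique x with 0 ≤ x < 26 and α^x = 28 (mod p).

Successive powers of 40 modulo 53:
  40^0=1  40^1=40  40^2=10  40^3=29  40^4=47  40^5=25
  40^6=46  40^7=38  40^8=36  40^9=9  40^10=42  40^11=37
  40^12=49  40^13=52  40^14=13  40^15=43  40^16=24  40^17=6
  40^18=28
So 40^18 ≡ 28 (mod 53), giving x = 18.

18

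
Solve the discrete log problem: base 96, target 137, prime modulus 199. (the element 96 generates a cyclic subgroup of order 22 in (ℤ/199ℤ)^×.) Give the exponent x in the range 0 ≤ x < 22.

13

Successive powers of 96 modulo 199:
  96^0=1  96^1=96  96^2=62  96^3=181  96^4=63  96^5=78
  96^6=125  96^7=60  96^8=188  96^9=138  96^10=114  96^11=198
  96^12=103  96^13=137
So 96^13 ≡ 137 (mod 199), giving x = 13.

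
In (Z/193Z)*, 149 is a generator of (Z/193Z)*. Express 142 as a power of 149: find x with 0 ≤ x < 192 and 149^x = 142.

41

Baby-step giant-step with m = ceil(sqrt(192)) = 14.
Baby table (149^j mod 193 for j=0..13):
  0:1  1:149  2:6  3:122  4:36  5:153  6:23  7:146
  8:138  9:104  10:56  11:45  12:143  13:77
Giant step factor: 149^(-14) ≡ 101 (mod 193).
Scan 142·101^i mod 193 for i = 0, 1, …:
  i=0: 142   i=1: 60   i=2: 77
Match at i=2, j=13: x = 2·14 + 13 = 41.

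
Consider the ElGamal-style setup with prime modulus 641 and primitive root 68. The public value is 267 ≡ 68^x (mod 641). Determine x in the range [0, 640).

343

Baby-step giant-step with m = ceil(sqrt(640)) = 26.
Baby table (68^j mod 641 for j=0..25):
  0:1  1:68  2:137  3:342  4:180  5:61  6:302  7:24
  8:350  9:83  10:516  11:474  12:182  13:197  14:576  15:67
  16:69  17:205  18:479  19:522  20:241  21:363  22:326  23:374
  24:433  25:599
Giant step factor: 68^(-26) ≡ 90 (mod 641).
Scan 267·90^i mod 641 for i = 0, 1, …:
  i=0: 267   i=1: 313   i=2: 607   i=3: 145
  i=4: 230   i=5: 188   i=6: 254   i=7: 425
  i=8: 431   i=9: 330   i=10: 214   i=11: 30
  i=12: 136   i=13: 61
Match at i=13, j=5: x = 13·26 + 5 = 343.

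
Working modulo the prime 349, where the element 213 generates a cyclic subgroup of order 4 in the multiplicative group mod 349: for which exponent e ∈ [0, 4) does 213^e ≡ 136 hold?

3

Successive powers of 213 modulo 349:
  213^0=1  213^1=213  213^2=348  213^3=136
So 213^3 ≡ 136 (mod 349), giving e = 3.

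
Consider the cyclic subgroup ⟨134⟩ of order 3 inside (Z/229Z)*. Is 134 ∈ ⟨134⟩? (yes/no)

⟨134⟩ has order 3; its elements mod 229 are {1, 94, 134}.
134 is in this set.

yes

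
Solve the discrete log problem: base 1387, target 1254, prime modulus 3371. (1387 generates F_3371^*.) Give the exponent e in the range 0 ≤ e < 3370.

Baby-step giant-step with m = ceil(sqrt(3370)) = 59.
Baby table (1387^j mod 3371 for j=0..58):
  0:1  1:1387  2:2299  3:3118  4:3044  5:1536  6:3331  7:1827
  8:2428  9:7  10:2967  11:2609  12:1600  13:1082  14:639  15:3091
  16:2676  17:141  18:49  19:543  20:1408  21:1087  22:832  23:1102
  24:1411  25:1877  26:987  27:343  28:430  29:3114  30:867  31:2453
  32:972  33:3135  34:3026  35:167  36:2401  37:3010  38:1572  39:2698
  40:316  41:62  42:1719  43:956  44:1169  45:3323  46:844  47:891
  48:2031  49:2212  50:434  51:1920  52:3321  53:1441  54:3035  55:2537
  56:2866  57:733  58:2000
Giant step factor: 1387^(-59) ≡ 658 (mod 3371).
Scan 1254·658^i mod 3371 for i = 0, 1, …:
  i=0: 1254   i=1: 2608   i=2: 225   i=3: 3097
  i=4: 1742   i=5: 96   i=6: 2490   i=7: 114
  i=8: 850   i=9: 3085     …   i=16: 3345
  i=17: 3118
Match at i=17, j=3: e = 17·59 + 3 = 1006.

1006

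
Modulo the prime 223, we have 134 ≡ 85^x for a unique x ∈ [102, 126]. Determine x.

Compute 85^102 mod 223 = 32, then multiply by 85 repeatedly:
  85^102=32  85^103=44  85^104=172  85^105=125  85^106=144
  85^107=198  85^108=105  85^109=5  85^110=202  85^111=222
  85^112=138  85^113=134
Found 134 at exponent 113.

113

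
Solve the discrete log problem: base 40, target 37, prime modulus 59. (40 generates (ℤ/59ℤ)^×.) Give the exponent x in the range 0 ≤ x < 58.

Successive powers of 40 modulo 59:
  40^0=1  40^1=40  40^2=7  40^3=44  40^4=49  40^5=13
  40^6=48  40^7=32  40^8=41  40^9=47  40^10=51  40^11=34
  40^12=3  40^13=2  40^14=21  40^15=14  40^16=29  40^17=39
  40^18=26  40^19=37
So 40^19 ≡ 37 (mod 59), giving x = 19.

19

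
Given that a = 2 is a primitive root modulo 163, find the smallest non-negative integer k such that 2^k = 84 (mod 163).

Baby-step giant-step with m = ceil(sqrt(162)) = 13.
Baby table (2^j mod 163 for j=0..12):
  0:1  1:2  2:4  3:8  4:16  5:32  6:64  7:128
  8:93  9:23  10:46  11:92  12:21
Giant step factor: 2^(-13) ≡ 66 (mod 163).
Scan 84·66^i mod 163 for i = 0, 1, …:
  i=0: 84   i=1: 2
Match at i=1, j=1: k = 1·13 + 1 = 14.

14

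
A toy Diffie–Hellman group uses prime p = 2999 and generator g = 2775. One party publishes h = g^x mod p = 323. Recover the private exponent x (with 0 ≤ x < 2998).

Baby-step giant-step with m = ceil(sqrt(2998)) = 55.
Baby table (2775^j mod 2999 for j=0..54):
  0:1  1:2775  2:2192  3:828  4:466  5:581  6:1812  7:1976
  8:1228  9:836  10:1673  11:123  12:2438  13:2705  14:2877  15:337
  16:2486  17:950  18:129  19:1094  20:862  21:1847  22:134  23:2973
  24:2825  25:2988  26:2464  27:2879  28:2888  29:872  30:2606  31:1061
  32:2256  33:1487  34:2800  35:2590  36:1646  37:173  38:235  39:1342
  40:2291  41:2644  42:1546  43:1580  44:2961  45:2514  46:676  47:1525
  48:286  49:1914  50:121  51:2886  52:1320  53:1221  54:2404
Giant step factor: 2775^(-55) ≡ 1162 (mod 2999).
Scan 323·1162^i mod 2999 for i = 0, 1, …:
  i=0: 323   i=1: 451   i=2: 2236   i=3: 1098
  i=4: 1301   i=5: 266   i=6: 195   i=7: 1665
  i=8: 375   i=9: 895   i=10: 2336   i=11: 337
Match at i=11, j=15: x = 11·55 + 15 = 620.

620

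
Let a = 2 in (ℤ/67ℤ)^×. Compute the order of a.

66

The order of 2 must divide p − 1 = 66 = 2 · 3 · 11.
Divisors: 1, 2, 3, 6, 11, 22, 33, 66.
Check each in increasing order: 2^1 ≡ 2;  2^2 ≡ 4;  2^3 ≡ 8;  2^6 ≡ 64;  2^11 ≡ 38;  2^22 ≡ 37;  2^33 ≡ 66;  2^66 ≡ 1.
Smallest exponent giving 1 is 66.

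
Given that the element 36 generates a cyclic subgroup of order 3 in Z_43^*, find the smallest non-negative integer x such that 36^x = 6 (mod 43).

2

Successive powers of 36 modulo 43:
  36^0=1  36^1=36  36^2=6
So 36^2 ≡ 6 (mod 43), giving x = 2.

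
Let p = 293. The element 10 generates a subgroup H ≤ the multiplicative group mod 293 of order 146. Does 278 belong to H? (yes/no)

278 ∈ ⟨10⟩ iff 278^146 ≡ 1 (mod 293), since |⟨10⟩| = 146.
278^146 mod 293 = 1.
Since 1 = 1, 278 lies in the subgroup.

yes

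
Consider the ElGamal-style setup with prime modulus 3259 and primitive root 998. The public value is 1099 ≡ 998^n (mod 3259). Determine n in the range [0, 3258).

Baby-step giant-step with m = ceil(sqrt(3258)) = 58.
Baby table (998^j mod 3259 for j=0..57):
  0:1  1:998  2:2009  3:697  4:1439  5:2162  6:218  7:2470
  8:1256  9:2032  10:838  11:2020  12:1898  13:725  14:52  15:3011
  16:180  17:395  18:3130  19:1618  20:1559  21:1339  22:132  23:1376
  24:1209  25:752  26:926  27:1851  28:2704  29:140  30:2842  31:986
  32:3069  33:2661  34:2852  35:1189  36:346  37:3113  38:947  39:3255
  40:2526  41:1741  42:471  43:762  44:1129  45:2387  46:3156  47:1494
  48:1649  49:3166  50:1697  51:2185  52:359  53:3051  54:992  55:2539
  56:1679  57:516
Giant step factor: 998^(-58) ≡ 2338 (mod 3259).
Scan 1099·2338^i mod 3259 for i = 0, 1, …:
  i=0: 1099   i=1: 1370   i=2: 2722   i=3: 2468
  i=4: 1754   i=5: 1030   i=6: 2998   i=7: 2474
  i=8: 2746   i=9: 3177     …   i=15: 832
  i=16: 2852
Match at i=16, j=34: n = 16·58 + 34 = 962.

962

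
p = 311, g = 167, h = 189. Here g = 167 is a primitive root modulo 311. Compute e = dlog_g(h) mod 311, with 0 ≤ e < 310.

82

Baby-step giant-step with m = ceil(sqrt(310)) = 18.
Baby table (167^j mod 311 for j=0..17):
  0:1  1:167  2:210  3:238  4:249  5:220  6:42  7:172
  8:112  9:44  10:195  11:221  12:209  13:71  14:39  15:293
  16:104  17:263
Giant step factor: 167^(-18) ≡ 40 (mod 311).
Scan 189·40^i mod 311 for i = 0, 1, …:
  i=0: 189   i=1: 96   i=2: 108   i=3: 277
  i=4: 195
Match at i=4, j=10: e = 4·18 + 10 = 82.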